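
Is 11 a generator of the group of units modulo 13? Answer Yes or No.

Yes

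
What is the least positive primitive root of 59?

2

φ(59) = 59 − 1 = 58 = 2 · 29.
g is a primitive root iff g^(58/q) ≢ 1 (mod 59) for each prime q ∈ {2, 29}.
g = 2: 2^29 ≡ 58; 2^2 ≡ 4 — none is 1, so 2 is a primitive root.
Hence the least primitive root of 59 is 2.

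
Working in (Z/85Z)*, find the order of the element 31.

16

ord(31) | φ(85) = φ(5·17) = (5−1)·(17−1) = 4·16 = 64 = 2^6.
Divisors of 64: 1, 2, 4, 8, 16, 32, 64.
Test each divisor d:
31^1 ≡ 31 (mod 85)
31^2 ≡ 26 (mod 85)
31^4 ≡ 81 (mod 85)
31^8 ≡ 16 (mod 85)
31^16 ≡ 1 (mod 85) ✓
So ord_85(31) = 16.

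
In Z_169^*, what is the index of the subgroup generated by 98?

1

By Lagrange's theorem, ord_169(98) divides φ(169) = φ(13^2) = 13·(13−1) = 156 = 2^2 · 3 · 13.
Divisors of 156: 1, 2, 3, 4, 6, 12, 13, 26, 39, 52, 78, 156.
Test each divisor d:
98^1 ≡ 98
98^2 ≡ 140
98^3 ≡ 31
98^4 ≡ 165
98^6 ≡ 116
98^12 ≡ 105
98^13 ≡ 150
98^26 ≡ 23
98^39 ≡ 70
98^52 ≡ 22
98^78 ≡ 168
98^156 ≡ 1
Thus |⟨98⟩| = ord(98) = 156.
Index = |(Z/169Z)^×| / |⟨98⟩| = 156 / 156 = 1.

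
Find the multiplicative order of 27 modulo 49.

14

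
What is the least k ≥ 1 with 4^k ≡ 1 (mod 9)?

3

The order of 4 must divide φ(9) = φ(3^2) = 3·(3−1) = 6 = 2 · 3.
Divisors of 6: 1, 2, 3, 6.
Compute 4^d (mod 9) for the divisors d until we hit 1:
4^1 ≡ 4
4^2 ≡ 7
4^3 ≡ 1
Therefore the multiplicative order of 4 modulo 9 is 3.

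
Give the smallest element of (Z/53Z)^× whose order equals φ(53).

2

φ(53) = 53 − 1 = 52 = 2^2 · 13.
g is a primitive root iff g^(52/q) ≢ 1 (mod 53) for each prime q ∈ {2, 13}.
g = 2: 2^26 ≡ 52; 2^4 ≡ 16 — none is 1, so 2 is a primitive root.
So 2 is the smallest generator of (Z/53Z)^×.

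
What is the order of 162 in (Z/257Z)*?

64

Since 162 ∈ (Z/257Z)^×, its order divides φ(257) = 257 − 1 = 256 = 2^8.
Divisors of 256: 1, 2, 4, 8, 16, 32, 64, 128, 256.
Check 162^d mod 257 for each divisor in increasing order:
162^1 ≡ 162 (mod 257)
162^2 ≡ 30 (mod 257)
162^4 ≡ 129 (mod 257)
162^8 ≡ 193 (mod 257)
162^16 ≡ 241 (mod 257)
162^32 ≡ 256 (mod 257)
162^64 ≡ 1 (mod 257) ✓
Therefore the multiplicative order of 162 modulo 257 is 64.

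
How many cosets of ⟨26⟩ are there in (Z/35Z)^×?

4

ord(26) | φ(35) = φ(5·7) = (5−1)·(7−1) = 4·6 = 24 = 2^3 · 3.
Divisors of 24: 1, 2, 3, 4, 6, 8, 12, 24.
Evaluate successive powers at the divisors of 24:
26^1 ≡ 26 (mod 35)
26^2 ≡ 11 (mod 35)
26^3 ≡ 6 (mod 35)
26^4 ≡ 16 (mod 35)
26^6 ≡ 1 (mod 35) ✓
Thus |⟨26⟩| = ord(26) = 6.
[(Z/35Z)^× : ⟨26⟩] = 24/6 = 4.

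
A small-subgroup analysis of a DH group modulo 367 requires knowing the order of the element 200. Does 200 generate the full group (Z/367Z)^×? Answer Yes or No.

φ(367) = 367 − 1 = 366 = 2 · 3 · 61.
Test 200^(366/q) mod 367 for each prime factor q of 366:
200^183 ≡ 1 (mod 367)  [q = 2: ≡ 1 ✗]
200^122 ≡ 1 (mod 367)  [q = 3: ≡ 1 ✗]
200^6 ≡ 340 (mod 367)  [q = 61: ≢ 1 ✓]
The check at q = 2 fails, so 200 generates a proper subgroup.

No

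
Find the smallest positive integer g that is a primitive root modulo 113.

φ(113) = 113 − 1 = 112 = 2^4 · 7.
g is a primitive root iff g^(112/q) ≢ 1 (mod 113) for each prime q ∈ {2, 7}.
g = 2: 2^56 ≡ 1 — hits 1, so not a primitive root.
g = 3: 3^56 ≡ 112; 3^16 ≡ 49 — none is 1, so 3 is a primitive root.
Hence the least primitive root of 113 is 3.

3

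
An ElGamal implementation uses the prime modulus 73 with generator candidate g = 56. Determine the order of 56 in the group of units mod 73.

24

The order of 56 must divide φ(73) = 73 − 1 = 72 = 2^3 · 3^2.
Divisors of 72: 1, 2, 3, 4, 6, 8, 9, 12, 18, 24, 36, 72.
Test each divisor d:
56^1 ≡ 56 (mod 73)
56^2 ≡ 70 (mod 73)
56^3 ≡ 51 (mod 73)
56^4 ≡ 9 (mod 73)
56^6 ≡ 46 (mod 73)
56^8 ≡ 8 (mod 73)
56^9 ≡ 10 (mod 73)
56^12 ≡ 72 (mod 73)
56^18 ≡ 27 (mod 73)
56^24 ≡ 1 (mod 73) ✓
So ord_73(56) = 24.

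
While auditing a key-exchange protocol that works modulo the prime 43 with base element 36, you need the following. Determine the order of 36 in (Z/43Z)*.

3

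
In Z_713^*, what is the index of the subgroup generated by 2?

12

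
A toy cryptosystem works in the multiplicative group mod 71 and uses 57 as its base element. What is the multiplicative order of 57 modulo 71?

ord(57) | φ(71) = 71 − 1 = 70 = 2 · 5 · 7.
Divisors of 70: 1, 2, 5, 7, 10, 14, 35, 70.
Compute 57^d (mod 71) for the divisors d until we hit 1:
57^1 ≡ 57 (mod 71)
57^2 ≡ 54 (mod 71)
57^5 ≡ 1 (mod 71) ✓
The smallest such exponent is 5, so the order of 57 is 5.

5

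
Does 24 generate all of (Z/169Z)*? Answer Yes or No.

φ(169) = φ(13^2) = 13·(13−1) = 156 = 2^2 · 3 · 13.
Test 24^(156/q) mod 169 for each prime factor q of 156:
24^78 ≡ 168 (mod 169)  [q = 2: ≢ 1 ✓]
24^52 ≡ 146 (mod 169)  [q = 3: ≢ 1 ✓]
24^12 ≡ 53 (mod 169)  [q = 13: ≢ 1 ✓]
All checks pass, so 24 has order 156 and is a primitive root modulo 169.

Yes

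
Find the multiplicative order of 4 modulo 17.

4

The order of 4 must divide φ(17) = 17 − 1 = 16 = 2^4.
Divisors of 16: 1, 2, 4, 8, 16.
Test each divisor d:
4^1 ≡ 4
4^2 ≡ 16
4^4 ≡ 1
Therefore the multiplicative order of 4 modulo 17 is 4.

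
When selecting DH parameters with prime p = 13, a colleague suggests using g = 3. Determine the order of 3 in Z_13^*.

3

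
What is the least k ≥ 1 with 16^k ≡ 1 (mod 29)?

Since 16 ∈ (Z/29Z)^×, its order divides φ(29) = 29 − 1 = 28 = 2^2 · 7.
Divisors of 28: 1, 2, 4, 7, 14, 28.
Test each divisor d:
16^1 ≡ 16 (mod 29)
16^2 ≡ 24 (mod 29)
16^4 ≡ 25 (mod 29)
16^7 ≡ 1 (mod 29) ✓
So ord_29(16) = 7.

7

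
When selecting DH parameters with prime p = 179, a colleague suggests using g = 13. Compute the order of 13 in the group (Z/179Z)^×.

89

Since 13 ∈ (Z/179Z)^×, its order divides φ(179) = 179 − 1 = 178 = 2 · 89.
Divisors of 178: 1, 2, 89, 178.
Test each divisor d:
13^1 ≡ 13 (mod 179)
13^2 ≡ 169 (mod 179)
13^89 ≡ 1 (mod 179) ✓
So ord_179(13) = 89.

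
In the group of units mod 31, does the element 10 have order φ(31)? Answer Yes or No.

No

φ(31) = 31 − 1 = 30 = 2 · 3 · 5.
It suffices to check that the order of 10 is not a proper divisor of 30: compute 10^(30/q) for q ∈ {2, 3, 5}.
10^15 ≡ 1 (mod 31)  [q = 2: ≡ 1 ✗]
10^10 ≡ 5 (mod 31)  [q = 3: ≢ 1 ✓]
10^6 ≡ 2 (mod 31)  [q = 5: ≢ 1 ✓]
The check at q = 2 fails, so 10 generates a proper subgroup.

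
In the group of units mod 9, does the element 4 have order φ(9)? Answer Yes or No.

φ(9) = φ(3^2) = 3·(3−1) = 6 = 2 · 3.
It suffices to check that the order of 4 is not a proper divisor of 6: compute 4^(6/q) for q ∈ {2, 3}.
4^3 ≡ 1 (mod 9)  [q = 2: ≡ 1 ✗]
4^2 ≡ 7 (mod 9)  [q = 3: ≢ 1 ✓]
The check at q = 2 fails, so 4 generates a proper subgroup.

No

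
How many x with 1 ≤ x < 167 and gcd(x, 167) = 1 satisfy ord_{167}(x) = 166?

82

φ(167) = 167 − 1 = 166 = 2 · 83.
Since (Z/167Z)^× is cyclic of order 166, the number of elements of order d is φ(d) when d | 166 and 0 otherwise.
166 = 2 · 83 divides 166, and φ(166) = 82.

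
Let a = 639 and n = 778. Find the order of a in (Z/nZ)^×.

ord(639) | φ(778) = φ(2)·φ(389) = 1·388 = 388 = 2^2 · 97.
Divisors of 388: 1, 2, 4, 97, 194, 388.
Compute 639^d (mod 778) for the divisors d until we hit 1:
639^1 ≡ 639 (mod 778)
639^2 ≡ 649 (mod 778)
639^4 ≡ 303 (mod 778)
639^97 ≡ 115 (mod 778)
639^194 ≡ 777 (mod 778)
639^388 ≡ 1 (mod 778) ✓
Therefore the multiplicative order of 639 modulo 778 is 388.

388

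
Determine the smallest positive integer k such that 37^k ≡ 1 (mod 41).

ord(37) | φ(41) = 41 − 1 = 40 = 2^3 · 5.
Divisors of 40: 1, 2, 4, 5, 8, 10, 20, 40.
Evaluate successive powers at the divisors of 40:
37^1 ≡ 37
37^2 ≡ 16
37^4 ≡ 10
37^5 ≡ 1
Hence ord(37) = 5.

5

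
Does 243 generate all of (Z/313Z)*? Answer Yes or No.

φ(313) = 313 − 1 = 312 = 2^3 · 3 · 13.
An element g generates (Z/313Z)^× iff g^(312/q) ≢ 1 (mod 313) for each prime q ∈ {2, 3, 13}.
243^156 ≡ 1 (mod 313)  [q = 2: ≡ 1 ✗]
243^104 ≡ 214 (mod 313)  [q = 3: ≢ 1 ✓]
243^24 ≡ 27 (mod 313)  [q = 13: ≢ 1 ✓]
Since 243^156 ≡ 1, the order of 243 divides 156 < 312, so 243 is not a primitive root.

No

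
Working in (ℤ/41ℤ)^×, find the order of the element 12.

By Lagrange's theorem, ord_41(12) divides φ(41) = 41 − 1 = 40 = 2^3 · 5.
Divisors of 40: 1, 2, 4, 5, 8, 10, 20, 40.
Check 12^d mod 41 for each divisor in increasing order:
12^1 ≡ 12
12^2 ≡ 21
12^4 ≡ 31
12^5 ≡ 3
12^8 ≡ 18
12^10 ≡ 9
12^20 ≡ 40
12^40 ≡ 1
The smallest such exponent is 40, so the order of 12 is 40.

40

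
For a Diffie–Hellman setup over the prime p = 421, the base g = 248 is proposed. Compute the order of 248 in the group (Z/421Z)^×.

60

By Lagrange's theorem, ord_421(248) divides φ(421) = 421 − 1 = 420 = 2^2 · 3 · 5 · 7.
Divisors of 420: 1, 2, 3, 4, 5, 6, 7, 10, 12, 14, 15, 20, 21, 28, 30, 35, 42, 60, 70, 84, 105, 140, 210, 420.
Check 248^d mod 421 for each divisor in increasing order:
248^1 ≡ 248 (mod 421)
248^2 ≡ 38 (mod 421)
248^3 ≡ 162 (mod 421)
248^4 ≡ 181 (mod 421)
248^5 ≡ 262 (mod 421)
248^6 ≡ 142 (mod 421)
248^7 ≡ 273 (mod 421)
248^10 ≡ 21 (mod 421)
248^12 ≡ 377 (mod 421)
248^14 ≡ 12 (mod 421)
248^15 ≡ 29 (mod 421)
248^20 ≡ 20 (mod 421)
248^21 ≡ 329 (mod 421)
248^28 ≡ 144 (mod 421)
248^30 ≡ 420 (mod 421)
248^35 ≡ 159 (mod 421)
248^42 ≡ 44 (mod 421)
248^60 ≡ 1 (mod 421) ✓
The smallest such exponent is 60, so the order of 248 is 60.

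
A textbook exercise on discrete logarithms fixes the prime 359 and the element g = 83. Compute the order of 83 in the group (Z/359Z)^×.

358

By Lagrange's theorem, ord_359(83) divides φ(359) = 359 − 1 = 358 = 2 · 179.
Divisors of 358: 1, 2, 179, 358.
Compute 83^d (mod 359) for the divisors d until we hit 1:
83^1 ≡ 83 (mod 359)
83^2 ≡ 68 (mod 359)
83^179 ≡ 358 (mod 359)
83^358 ≡ 1 (mod 359) ✓
The smallest such exponent is 358, so the order of 83 is 358.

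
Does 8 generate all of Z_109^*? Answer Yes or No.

No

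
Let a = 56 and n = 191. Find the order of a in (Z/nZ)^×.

190

Since 56 ∈ (Z/191Z)^×, its order divides φ(191) = 191 − 1 = 190 = 2 · 5 · 19.
Divisors of 190: 1, 2, 5, 10, 19, 38, 95, 190.
Test each divisor d:
56^1 ≡ 56
56^2 ≡ 80
56^5 ≡ 84
56^10 ≡ 180
56^19 ≡ 142
56^38 ≡ 109
56^95 ≡ 190
56^190 ≡ 1
So ord_191(56) = 190.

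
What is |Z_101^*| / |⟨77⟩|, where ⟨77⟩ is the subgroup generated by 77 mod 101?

Since 77 ∈ (Z/101Z)^×, its order divides φ(101) = 101 − 1 = 100 = 2^2 · 5^2.
Divisors of 100: 1, 2, 4, 5, 10, 20, 25, 50, 100.
Compute 77^d (mod 101) for the divisors d until we hit 1:
77^1 ≡ 77 (mod 101)
77^2 ≡ 71 (mod 101)
77^4 ≡ 92 (mod 101)
77^5 ≡ 14 (mod 101)
77^10 ≡ 95 (mod 101)
77^20 ≡ 36 (mod 101)
77^25 ≡ 100 (mod 101)
77^50 ≡ 1 (mod 101) ✓
The order of 77 is 50, so the subgroup it generates has 50 elements.
The index is φ(101) / ord(77) = 100 / 50 = 2.

2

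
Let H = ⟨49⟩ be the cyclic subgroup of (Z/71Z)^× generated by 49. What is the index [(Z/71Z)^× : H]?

ord(49) | φ(71) = 71 − 1 = 70 = 2 · 5 · 7.
Divisors of 70: 1, 2, 5, 7, 10, 14, 35, 70.
Test each divisor d:
49^1 ≡ 49 (mod 71)
49^2 ≡ 58 (mod 71)
49^5 ≡ 45 (mod 71)
49^7 ≡ 54 (mod 71)
49^10 ≡ 37 (mod 71)
49^14 ≡ 5 (mod 71)
49^35 ≡ 1 (mod 71) ✓
So ord_71(49) = 35, hence |⟨49⟩| = 35.
[(Z/71Z)^× : ⟨49⟩] = 70/35 = 2.

2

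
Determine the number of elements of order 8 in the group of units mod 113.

φ(113) = 113 − 1 = 112 = 2^4 · 7.
(Z/113Z)^× is cyclic (|G| = 112); a cyclic group of order m has exactly φ(d) elements of each order d | m, and none otherwise.
8 = 2^3 divides 112, and φ(8) = 4.

4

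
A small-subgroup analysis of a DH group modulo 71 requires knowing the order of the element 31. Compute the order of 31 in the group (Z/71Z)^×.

Since 31 ∈ (Z/71Z)^×, its order divides φ(71) = 71 − 1 = 70 = 2 · 5 · 7.
Divisors of 70: 1, 2, 5, 7, 10, 14, 35, 70.
Compute 31^d (mod 71) for the divisors d until we hit 1:
31^1 ≡ 31
31^2 ≡ 38
31^5 ≡ 34
31^7 ≡ 14
31^10 ≡ 20
31^14 ≡ 54
31^35 ≡ 70
31^70 ≡ 1
Therefore the multiplicative order of 31 modulo 71 is 70.

70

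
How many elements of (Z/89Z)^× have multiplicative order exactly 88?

40

φ(89) = 89 − 1 = 88 = 2^3 · 11.
Since (Z/89Z)^× is cyclic of order 88, the number of elements of order d is φ(d) when d | 88 and 0 otherwise.
88 = 2^3 · 11 divides 88, and φ(88) = 40.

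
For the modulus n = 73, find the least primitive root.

5

φ(73) = 73 − 1 = 72 = 2^3 · 3^2.
Test candidates g = 2, 3, … against the prime factors q ∈ {2, 3} of φ(73): g is a generator iff g^(72/q) ≢ 1 for every such q.
g = 2: 2^36 ≡ 1 — hits 1, so not a primitive root.
g = 3: 3^36 ≡ 1 — hits 1, so not a primitive root.
g = 4: 4^36 ≡ 1 — hits 1, so not a primitive root.
g = 5: 5^36 ≡ 72; 5^24 ≡ 8 — none is 1, so 5 is a primitive root.
The smallest primitive root modulo 73 is 5.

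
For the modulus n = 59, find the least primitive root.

2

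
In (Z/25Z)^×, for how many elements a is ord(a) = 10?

4

φ(25) = φ(5^2) = 5·(5−1) = 20 = 2^2 · 5.
In a cyclic group of order 20, there are φ(d) elements of order d for each divisor d of 20, and zero for non-divisors.
10 = 2 · 5 divides 20, and φ(10) = 4.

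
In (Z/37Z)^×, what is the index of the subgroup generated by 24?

1

The order of 24 must divide φ(37) = 37 − 1 = 36 = 2^2 · 3^2.
Divisors of 36: 1, 2, 3, 4, 6, 9, 12, 18, 36.
Compute 24^d (mod 37) for the divisors d until we hit 1:
24^1 ≡ 24
24^2 ≡ 21
24^3 ≡ 23
24^4 ≡ 34
24^6 ≡ 11
24^9 ≡ 31
24^12 ≡ 10
24^18 ≡ 36
24^36 ≡ 1
Thus |⟨24⟩| = ord(24) = 36.
[(Z/37Z)^× : ⟨24⟩] = 36/36 = 1.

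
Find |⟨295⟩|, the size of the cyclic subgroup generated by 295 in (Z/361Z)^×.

342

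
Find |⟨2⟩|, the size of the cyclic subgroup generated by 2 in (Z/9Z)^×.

6

Since 2 ∈ (Z/9Z)^×, its order divides φ(9) = φ(3^2) = 3·(3−1) = 6 = 2 · 3.
Divisors of 6: 1, 2, 3, 6.
Evaluate successive powers at the divisors of 6:
2^1 ≡ 2
2^2 ≡ 4
2^3 ≡ 8
2^6 ≡ 1
So ord_9(2) = 6.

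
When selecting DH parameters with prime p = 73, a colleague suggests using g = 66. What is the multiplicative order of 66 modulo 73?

24

The order of 66 must divide φ(73) = 73 − 1 = 72 = 2^3 · 3^2.
Divisors of 72: 1, 2, 3, 4, 6, 8, 9, 12, 18, 24, 36, 72.
Evaluate successive powers at the divisors of 72:
66^1 ≡ 66 (mod 73)
66^2 ≡ 49 (mod 73)
66^3 ≡ 22 (mod 73)
66^4 ≡ 65 (mod 73)
66^6 ≡ 46 (mod 73)
66^8 ≡ 64 (mod 73)
66^9 ≡ 63 (mod 73)
66^12 ≡ 72 (mod 73)
66^18 ≡ 27 (mod 73)
66^24 ≡ 1 (mod 73) ✓
Therefore the multiplicative order of 66 modulo 73 is 24.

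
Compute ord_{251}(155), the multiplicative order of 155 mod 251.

ord(155) | φ(251) = 251 − 1 = 250 = 2 · 5^3.
Divisors of 250: 1, 2, 5, 10, 25, 50, 125, 250.
Compute 155^d (mod 251) for the divisors d until we hit 1:
155^1 ≡ 155 (mod 251)
155^2 ≡ 180 (mod 251)
155^5 ≡ 243 (mod 251)
155^10 ≡ 64 (mod 251)
155^25 ≡ 113 (mod 251)
155^50 ≡ 219 (mod 251)
155^125 ≡ 1 (mod 251) ✓
Therefore the multiplicative order of 155 modulo 251 is 125.

125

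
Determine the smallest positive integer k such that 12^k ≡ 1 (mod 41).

By Lagrange's theorem, ord_41(12) divides φ(41) = 41 − 1 = 40 = 2^3 · 5.
Divisors of 40: 1, 2, 4, 5, 8, 10, 20, 40.
Check 12^d mod 41 for each divisor in increasing order:
12^1 ≡ 12
12^2 ≡ 21
12^4 ≡ 31
12^5 ≡ 3
12^8 ≡ 18
12^10 ≡ 9
12^20 ≡ 40
12^40 ≡ 1
So ord_41(12) = 40.

40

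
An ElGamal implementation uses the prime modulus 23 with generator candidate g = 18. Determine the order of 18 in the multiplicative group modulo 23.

ord(18) | φ(23) = 23 − 1 = 22 = 2 · 11.
Divisors of 22: 1, 2, 11, 22.
Check 18^d mod 23 for each divisor in increasing order:
18^1 ≡ 18
18^2 ≡ 2
18^11 ≡ 1
The smallest such exponent is 11, so the order of 18 is 11.

11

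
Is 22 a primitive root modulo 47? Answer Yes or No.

φ(47) = 47 − 1 = 46 = 2 · 23.
22 is a primitive root mod 47 iff 22^(φ(47)/q) ≢ 1 for every prime q | φ(47), i.e. q ∈ {2, 23}.
22^23 ≡ 46 (mod 47)  [q = 2: ≢ 1 ✓]
22^2 ≡ 14 (mod 47)  [q = 23: ≢ 1 ✓]
None equal 1, so ord_47(22) = 46: 22 is a primitive root.

Yes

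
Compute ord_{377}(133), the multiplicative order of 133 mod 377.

12

The order of 133 must divide φ(377) = φ(13·29) = (13−1)·(29−1) = 12·28 = 336 = 2^4 · 3 · 7.
Divisors of 336: 1, 2, 3, 4, 6, 7, 8, 12, 14, 16, 21, 24, 28, 42, 48, 56, 84, 112, 168, 336.
Evaluate successive powers at the divisors of 336:
133^1 ≡ 133
133^2 ≡ 347
133^3 ≡ 157
133^4 ≡ 146
133^6 ≡ 144
133^7 ≡ 302
133^8 ≡ 204
133^12 ≡ 1
The smallest such exponent is 12, so the order of 133 is 12.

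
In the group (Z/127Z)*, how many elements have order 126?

36

φ(127) = 127 − 1 = 126 = 2 · 3^2 · 7.
(Z/127Z)^× is cyclic (|G| = 126); a cyclic group of order m has exactly φ(d) elements of each order d | m, and none otherwise.
126 = 2 · 3^2 · 7 divides 126, and φ(126) = 36.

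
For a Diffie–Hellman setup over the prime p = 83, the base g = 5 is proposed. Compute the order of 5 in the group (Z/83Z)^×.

82

Since 5 ∈ (Z/83Z)^×, its order divides φ(83) = 83 − 1 = 82 = 2 · 41.
Divisors of 82: 1, 2, 41, 82.
Test each divisor d:
5^1 ≡ 5 (mod 83)
5^2 ≡ 25 (mod 83)
5^41 ≡ 82 (mod 83)
5^82 ≡ 1 (mod 83) ✓
Therefore the multiplicative order of 5 modulo 83 is 82.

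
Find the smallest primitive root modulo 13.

2

φ(13) = 13 − 1 = 12 = 2^2 · 3.
g is a primitive root iff g^(12/q) ≢ 1 (mod 13) for each prime q ∈ {2, 3}.
g = 2: 2^6 ≡ 12; 2^4 ≡ 3 — none is 1, so 2 is a primitive root.
Hence the least primitive root of 13 is 2.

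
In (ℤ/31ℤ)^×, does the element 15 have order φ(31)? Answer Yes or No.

No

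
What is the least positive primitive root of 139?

φ(139) = 139 − 1 = 138 = 2 · 3 · 23.
Test candidates g = 2, 3, … against the prime factors q ∈ {2, 3, 23} of φ(139): g is a generator iff g^(138/q) ≢ 1 for every such q.
g = 2: 2^69 ≡ 138; 2^46 ≡ 96; 2^6 ≡ 64 — none is 1, so 2 is a primitive root.
Hence the least primitive root of 139 is 2.

2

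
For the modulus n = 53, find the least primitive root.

2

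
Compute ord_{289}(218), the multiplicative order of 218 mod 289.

272

ord(218) | φ(289) = φ(17^2) = 17·(17−1) = 272 = 2^4 · 17.
Divisors of 272: 1, 2, 4, 8, 16, 17, 34, 68, 136, 272.
Check 218^d mod 289 for each divisor in increasing order:
218^1 ≡ 218
218^2 ≡ 128
218^4 ≡ 200
218^8 ≡ 118
218^16 ≡ 52
218^17 ≡ 65
218^34 ≡ 179
218^68 ≡ 251
218^136 ≡ 288
218^272 ≡ 1
The smallest such exponent is 272, so the order of 218 is 272.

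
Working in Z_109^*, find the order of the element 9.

27

ord(9) | φ(109) = 109 − 1 = 108 = 2^2 · 3^3.
Divisors of 108: 1, 2, 3, 4, 6, 9, 12, 18, 27, 36, 54, 108.
Test each divisor d:
9^1 ≡ 9
9^2 ≡ 81
9^3 ≡ 75
9^4 ≡ 21
9^6 ≡ 66
9^9 ≡ 45
9^12 ≡ 105
9^18 ≡ 63
9^27 ≡ 1
Therefore the multiplicative order of 9 modulo 109 is 27.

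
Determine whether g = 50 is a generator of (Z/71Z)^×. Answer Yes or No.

No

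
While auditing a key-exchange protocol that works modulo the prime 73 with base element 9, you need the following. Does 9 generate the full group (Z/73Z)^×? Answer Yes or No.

φ(73) = 73 − 1 = 72 = 2^3 · 3^2.
It suffices to check that the order of 9 is not a proper divisor of 72: compute 9^(72/q) for q ∈ {2, 3}.
9^36 ≡ 1 (mod 73)  [q = 2: ≡ 1 ✗]
9^24 ≡ 1 (mod 73)  [q = 3: ≡ 1 ✗]
The check at q = 2 fails, so 9 generates a proper subgroup.

No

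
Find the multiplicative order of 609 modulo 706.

The order of 609 must divide φ(706) = φ(2)·φ(353) = 1·352 = 352 = 2^5 · 11.
Divisors of 352: 1, 2, 4, 8, 11, 16, 22, 32, 44, 88, 176, 352.
Compute 609^d (mod 706) for the divisors d until we hit 1:
609^1 ≡ 609 (mod 706)
609^2 ≡ 231 (mod 706)
609^4 ≡ 411 (mod 706)
609^8 ≡ 187 (mod 706)
609^11 ≡ 1 (mod 706) ✓
Therefore the multiplicative order of 609 modulo 706 is 11.

11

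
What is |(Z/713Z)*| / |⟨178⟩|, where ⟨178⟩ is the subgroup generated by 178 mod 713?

6

By Lagrange's theorem, ord_713(178) divides φ(713) = φ(23·31) = (23−1)·(31−1) = 22·30 = 660 = 2^2 · 3 · 5 · 11.
Divisors of 660: 1, 2, 3, 4, 5, 6, 10, 11, 12, 15, 20, 22, 30, 33, 44, 55, 60, 66, 110, 132, 165, 220, 330, 660.
Test each divisor d:
178^1 ≡ 178 (mod 713)
178^2 ≡ 312 (mod 713)
178^3 ≡ 635 (mod 713)
178^4 ≡ 376 (mod 713)
178^5 ≡ 619 (mod 713)
178^6 ≡ 380 (mod 713)
178^10 ≡ 280 (mod 713)
178^11 ≡ 643 (mod 713)
178^12 ≡ 374 (mod 713)
178^15 ≡ 61 (mod 713)
178^20 ≡ 683 (mod 713)
178^22 ≡ 622 (mod 713)
178^30 ≡ 156 (mod 713)
178^33 ≡ 666 (mod 713)
178^44 ≡ 438 (mod 713)
178^55 ≡ 712 (mod 713)
178^60 ≡ 94 (mod 713)
178^66 ≡ 70 (mod 713)
178^110 ≡ 1 (mod 713) ✓
The order of 178 is 110, so the subgroup it generates has 110 elements.
Index = |(Z/713Z)^×| / |⟨178⟩| = 660 / 110 = 6.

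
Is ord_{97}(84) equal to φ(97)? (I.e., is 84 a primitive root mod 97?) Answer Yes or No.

φ(97) = 97 − 1 = 96 = 2^5 · 3.
It suffices to check that the order of 84 is not a proper divisor of 96: compute 84^(96/q) for q ∈ {2, 3}.
84^48 ≡ 96 (mod 97)  [q = 2: ≢ 1 ✓]
84^32 ≡ 35 (mod 97)  [q = 3: ≢ 1 ✓]
None equal 1, so ord_97(84) = 96: 84 is a primitive root.

Yes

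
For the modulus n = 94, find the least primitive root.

φ(94) = φ(2)·φ(47) = 1·46 = 46 = 2 · 23.
Test candidates g = 2, 3, … against the prime factors q ∈ {2, 23} of φ(94): g is a generator iff g^(46/q) ≢ 1 for every such q.
g = 2: gcd(2, 94) = 2 > 1, not a unit — skip.
g = 3: 3^23 ≡ 1 — hits 1, so not a primitive root.
g = 4: gcd(4, 94) = 2 > 1, not a unit — skip.
g = 5: 5^23 ≡ 93; 5^2 ≡ 25 — none is 1, so 5 is a primitive root.
Hence the least primitive root of 94 is 5.

5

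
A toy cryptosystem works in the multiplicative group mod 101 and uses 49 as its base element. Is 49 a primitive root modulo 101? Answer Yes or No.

No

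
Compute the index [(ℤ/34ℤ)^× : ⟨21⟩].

4

ord(21) | φ(34) = φ(2)·φ(17) = 1·16 = 16 = 2^4.
Divisors of 16: 1, 2, 4, 8, 16.
Test each divisor d:
21^1 ≡ 21
21^2 ≡ 33
21^4 ≡ 1
So ord_34(21) = 4, hence |⟨21⟩| = 4.
[(Z/34Z)^× : ⟨21⟩] = 16/4 = 4.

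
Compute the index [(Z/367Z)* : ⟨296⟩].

2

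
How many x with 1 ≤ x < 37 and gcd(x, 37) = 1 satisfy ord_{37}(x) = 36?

12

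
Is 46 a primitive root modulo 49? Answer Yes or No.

φ(49) = φ(7^2) = 7·(7−1) = 42 = 2 · 3 · 7.
An element g generates (Z/49Z)^× iff g^(42/q) ≢ 1 (mod 49) for each prime q ∈ {2, 3, 7}.
46^21 ≡ 1 (mod 49)  [q = 2: ≡ 1 ✗]
46^14 ≡ 30 (mod 49)  [q = 3: ≢ 1 ✓]
46^6 ≡ 43 (mod 49)  [q = 7: ≢ 1 ✓]
The check at q = 2 fails, so 46 generates a proper subgroup.

No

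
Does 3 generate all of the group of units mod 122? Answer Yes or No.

φ(122) = φ(2)·φ(61) = 1·60 = 60 = 2^2 · 3 · 5.
Test 3^(60/q) mod 122 for each prime factor q of 60:
3^30 ≡ 1 (mod 122)  [q = 2: ≡ 1 ✗]
3^20 ≡ 1 (mod 122)  [q = 3: ≡ 1 ✗]
3^12 ≡ 9 (mod 122)  [q = 5: ≢ 1 ✓]
3^30 ≡ 1 shows ord(3) | 30, strictly less than φ(122); not a primitive root.

No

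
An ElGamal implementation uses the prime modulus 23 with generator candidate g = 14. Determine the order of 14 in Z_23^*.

22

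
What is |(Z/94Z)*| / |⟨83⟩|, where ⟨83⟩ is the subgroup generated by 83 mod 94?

2

ord(83) | φ(94) = φ(2)·φ(47) = 1·46 = 46 = 2 · 23.
Divisors of 46: 1, 2, 23, 46.
Test each divisor d:
83^1 ≡ 83 (mod 94)
83^2 ≡ 27 (mod 94)
83^23 ≡ 1 (mod 94) ✓
So ord_94(83) = 23, hence |⟨83⟩| = 23.
The index is φ(94) / ord(83) = 46 / 23 = 2.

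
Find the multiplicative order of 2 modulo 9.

6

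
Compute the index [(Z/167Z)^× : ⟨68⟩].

1

The order of 68 must divide φ(167) = 167 − 1 = 166 = 2 · 83.
Divisors of 166: 1, 2, 83, 166.
Test each divisor d:
68^1 ≡ 68 (mod 167)
68^2 ≡ 115 (mod 167)
68^83 ≡ 166 (mod 167)
68^166 ≡ 1 (mod 167) ✓
So ord_167(68) = 166, hence |⟨68⟩| = 166.
The index is φ(167) / ord(68) = 166 / 166 = 1.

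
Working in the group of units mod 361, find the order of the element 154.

342

Since 154 ∈ (Z/361Z)^×, its order divides φ(361) = φ(19^2) = 19·(19−1) = 342 = 2 · 3^2 · 19.
Divisors of 342: 1, 2, 3, 6, 9, 18, 19, 38, 57, 114, 171, 342.
Evaluate successive powers at the divisors of 342:
154^1 ≡ 154 (mod 361)
154^2 ≡ 251 (mod 361)
154^3 ≡ 27 (mod 361)
154^6 ≡ 7 (mod 361)
154^9 ≡ 189 (mod 361)
154^18 ≡ 343 (mod 361)
154^19 ≡ 116 (mod 361)
154^38 ≡ 99 (mod 361)
154^57 ≡ 293 (mod 361)
154^114 ≡ 292 (mod 361)
154^171 ≡ 360 (mod 361)
154^342 ≡ 1 (mod 361) ✓
So ord_361(154) = 342.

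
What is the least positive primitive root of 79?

3

φ(79) = 79 − 1 = 78 = 2 · 3 · 13.
Test candidates g = 2, 3, … against the prime factors q ∈ {2, 3, 13} of φ(79): g is a generator iff g^(78/q) ≢ 1 for every such q.
g = 2: 2^39 ≡ 1 — hits 1, so not a primitive root.
g = 3: 3^39 ≡ 78; 3^26 ≡ 23; 3^6 ≡ 18 — none is 1, so 3 is a primitive root.
Hence the least primitive root of 79 is 3.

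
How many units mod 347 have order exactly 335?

φ(347) = 347 − 1 = 346 = 2 · 173.
In a cyclic group of order 346, there are φ(d) elements of order d for each divisor d of 346, and zero for non-divisors.
Here 346 is not a multiple of 335, so there are no elements of order 335.

0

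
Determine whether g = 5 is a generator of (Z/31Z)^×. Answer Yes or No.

φ(31) = 31 − 1 = 30 = 2 · 3 · 5.
5 is a primitive root mod 31 iff 5^(φ(31)/q) ≢ 1 for every prime q | φ(31), i.e. q ∈ {2, 3, 5}.
5^15 ≡ 1 (mod 31)  [q = 2: ≡ 1 ✗]
5^10 ≡ 5 (mod 31)  [q = 3: ≢ 1 ✓]
5^6 ≡ 1 (mod 31)  [q = 5: ≡ 1 ✗]
The check at q = 2 fails, so 5 generates a proper subgroup.

No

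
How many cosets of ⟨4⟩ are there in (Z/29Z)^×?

2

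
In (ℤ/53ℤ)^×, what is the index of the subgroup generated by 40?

2

Since 40 ∈ (Z/53Z)^×, its order divides φ(53) = 53 − 1 = 52 = 2^2 · 13.
Divisors of 52: 1, 2, 4, 13, 26, 52.
Evaluate successive powers at the divisors of 52:
40^1 ≡ 40 (mod 53)
40^2 ≡ 10 (mod 53)
40^4 ≡ 47 (mod 53)
40^13 ≡ 52 (mod 53)
40^26 ≡ 1 (mod 53) ✓
So ord_53(40) = 26, hence |⟨40⟩| = 26.
Index = |(Z/53Z)^×| / |⟨40⟩| = 52 / 26 = 2.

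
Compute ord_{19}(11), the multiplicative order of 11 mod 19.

ord(11) | φ(19) = 19 − 1 = 18 = 2 · 3^2.
Divisors of 18: 1, 2, 3, 6, 9, 18.
Compute 11^d (mod 19) for the divisors d until we hit 1:
11^1 ≡ 11 (mod 19)
11^2 ≡ 7 (mod 19)
11^3 ≡ 1 (mod 19) ✓
So ord_19(11) = 3.

3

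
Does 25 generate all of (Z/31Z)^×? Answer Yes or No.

φ(31) = 31 − 1 = 30 = 2 · 3 · 5.
25 is a primitive root mod 31 iff 25^(φ(31)/q) ≢ 1 for every prime q | φ(31), i.e. q ∈ {2, 3, 5}.
25^15 ≡ 1 (mod 31)  [q = 2: ≡ 1 ✗]
25^10 ≡ 25 (mod 31)  [q = 3: ≢ 1 ✓]
25^6 ≡ 1 (mod 31)  [q = 5: ≡ 1 ✗]
The check at q = 2 fails, so 25 generates a proper subgroup.

No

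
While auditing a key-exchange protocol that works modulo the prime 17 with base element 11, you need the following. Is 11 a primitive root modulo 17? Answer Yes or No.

φ(17) = 17 − 1 = 16 = 2^4.
An element g generates (Z/17Z)^× iff g^(16/q) ≢ 1 (mod 17) for each prime q ∈ {2}.
11^8 ≡ 16 (mod 17)  [q = 2: ≢ 1 ✓]
None equal 1, so ord_17(11) = 16: 11 is a primitive root.

Yes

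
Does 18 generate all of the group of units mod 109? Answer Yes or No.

Yes

φ(109) = 109 − 1 = 108 = 2^2 · 3^3.
It suffices to check that the order of 18 is not a proper divisor of 108: compute 18^(108/q) for q ∈ {2, 3}.
18^54 ≡ 108 (mod 109)  [q = 2: ≢ 1 ✓]
18^36 ≡ 45 (mod 109)  [q = 3: ≢ 1 ✓]
All checks pass, so 18 has order 108 and is a primitive root modulo 109.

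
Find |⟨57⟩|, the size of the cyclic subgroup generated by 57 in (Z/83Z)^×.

82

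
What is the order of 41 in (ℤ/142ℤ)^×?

14

ord(41) | φ(142) = φ(2)·φ(71) = 1·70 = 70 = 2 · 5 · 7.
Divisors of 70: 1, 2, 5, 7, 10, 14, 35, 70.
Evaluate successive powers at the divisors of 70:
41^1 ≡ 41
41^2 ≡ 119
41^5 ≡ 105
41^7 ≡ 141
41^10 ≡ 91
41^14 ≡ 1
The smallest such exponent is 14, so the order of 41 is 14.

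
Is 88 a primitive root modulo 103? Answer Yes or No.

Yes

φ(103) = 103 − 1 = 102 = 2 · 3 · 17.
An element g generates (Z/103Z)^× iff g^(102/q) ≢ 1 (mod 103) for each prime q ∈ {2, 3, 17}.
88^51 ≡ 102 (mod 103)  [q = 2: ≢ 1 ✓]
88^34 ≡ 56 (mod 103)  [q = 3: ≢ 1 ✓]
88^6 ≡ 61 (mod 103)  [q = 17: ≢ 1 ✓]
All checks pass, so 88 has order 102 and is a primitive root modulo 103.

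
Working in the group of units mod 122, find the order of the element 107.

30

By Lagrange's theorem, ord_122(107) divides φ(122) = φ(2)·φ(61) = 1·60 = 60 = 2^2 · 3 · 5.
Divisors of 60: 1, 2, 3, 4, 5, 6, 10, 12, 15, 20, 30, 60.
Test each divisor d:
107^1 ≡ 107 (mod 122)
107^2 ≡ 103 (mod 122)
107^3 ≡ 41 (mod 122)
107^4 ≡ 117 (mod 122)
107^5 ≡ 75 (mod 122)
107^6 ≡ 95 (mod 122)
107^10 ≡ 13 (mod 122)
107^12 ≡ 119 (mod 122)
107^15 ≡ 121 (mod 122)
107^20 ≡ 47 (mod 122)
107^30 ≡ 1 (mod 122) ✓
Therefore the multiplicative order of 107 modulo 122 is 30.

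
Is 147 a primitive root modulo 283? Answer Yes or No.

Yes

φ(283) = 283 − 1 = 282 = 2 · 3 · 47.
147 is a primitive root mod 283 iff 147^(φ(283)/q) ≢ 1 for every prime q | φ(283), i.e. q ∈ {2, 3, 47}.
147^141 ≡ 282 (mod 283)  [q = 2: ≢ 1 ✓]
147^94 ≡ 44 (mod 283)  [q = 3: ≢ 1 ✓]
147^6 ≡ 181 (mod 283)  [q = 47: ≢ 1 ✓]
None equal 1, so ord_283(147) = 282: 147 is a primitive root.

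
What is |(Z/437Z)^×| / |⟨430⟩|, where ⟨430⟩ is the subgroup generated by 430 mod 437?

6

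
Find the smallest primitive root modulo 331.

φ(331) = 331 − 1 = 330 = 2 · 3 · 5 · 11.
Test candidates g = 2, 3, … against the prime factors q ∈ {2, 3, 5, 11} of φ(331): g is a generator iff g^(330/q) ≢ 1 for every such q.
g = 2: 2^165 ≡ 330; 2^110 ≡ 299; 2^66 ≡ 64; 2^30 ≡ 1 — hits 1, so not a primitive root.
g = 3: 3^165 ≡ 330; 3^110 ≡ 299; 3^66 ≡ 64; 3^30 ≡ 270 — none is 1, so 3 is a primitive root.
So 3 is the smallest generator of (Z/331Z)^×.

3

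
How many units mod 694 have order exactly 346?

φ(694) = φ(2)·φ(347) = 1·346 = 346 = 2 · 173.
(Z/694Z)^× is cyclic (|G| = 346); a cyclic group of order m has exactly φ(d) elements of each order d | m, and none otherwise.
346 = 2 · 173 divides 346, and φ(346) = 172.

172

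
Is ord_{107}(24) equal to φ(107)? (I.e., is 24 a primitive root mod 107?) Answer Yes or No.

φ(107) = 107 − 1 = 106 = 2 · 53.
Test 24^(106/q) mod 107 for each prime factor q of 106:
24^53 ≡ 106 (mod 107)  [q = 2: ≢ 1 ✓]
24^2 ≡ 41 (mod 107)  [q = 53: ≢ 1 ✓]
None equal 1, so ord_107(24) = 106: 24 is a primitive root.

Yes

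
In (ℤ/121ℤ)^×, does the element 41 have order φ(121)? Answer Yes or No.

Yes

φ(121) = φ(11^2) = 11·(11−1) = 110 = 2 · 5 · 11.
It suffices to check that the order of 41 is not a proper divisor of 110: compute 41^(110/q) for q ∈ {2, 5, 11}.
41^55 ≡ 120 (mod 121)  [q = 2: ≢ 1 ✓]
41^22 ≡ 9 (mod 121)  [q = 5: ≢ 1 ✓]
41^10 ≡ 56 (mod 121)  [q = 11: ≢ 1 ✓]
None equal 1, so ord_121(41) = 110: 41 is a primitive root.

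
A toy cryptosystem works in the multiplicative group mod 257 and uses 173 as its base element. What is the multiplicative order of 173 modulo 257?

Since 173 ∈ (Z/257Z)^×, its order divides φ(257) = 257 − 1 = 256 = 2^8.
Divisors of 256: 1, 2, 4, 8, 16, 32, 64, 128, 256.
Compute 173^d (mod 257) for the divisors d until we hit 1:
173^1 ≡ 173
173^2 ≡ 117
173^4 ≡ 68
173^8 ≡ 255
173^16 ≡ 4
173^32 ≡ 16
173^64 ≡ 256
173^128 ≡ 1
Hence ord(173) = 128.

128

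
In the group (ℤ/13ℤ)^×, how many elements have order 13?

0

φ(13) = 13 − 1 = 12 = 2^2 · 3.
In a cyclic group of order 12, there are φ(d) elements of order d for each divisor d of 12, and zero for non-divisors.
Since 13 ∤ 12, the count is 0.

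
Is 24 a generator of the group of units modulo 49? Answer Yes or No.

Yes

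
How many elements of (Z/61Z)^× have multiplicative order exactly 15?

8

φ(61) = 61 − 1 = 60 = 2^2 · 3 · 5.
Since (Z/61Z)^× is cyclic of order 60, the number of elements of order d is φ(d) when d | 60 and 0 otherwise.
15 = 3 · 5 divides 60, and φ(15) = 8.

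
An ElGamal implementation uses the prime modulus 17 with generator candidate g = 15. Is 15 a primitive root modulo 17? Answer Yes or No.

No

φ(17) = 17 − 1 = 16 = 2^4.
An element g generates (Z/17Z)^× iff g^(16/q) ≢ 1 (mod 17) for each prime q ∈ {2}.
15^8 ≡ 1 (mod 17)  [q = 2: ≡ 1 ✗]
The check at q = 2 fails, so 15 generates a proper subgroup.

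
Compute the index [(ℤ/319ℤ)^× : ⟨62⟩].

4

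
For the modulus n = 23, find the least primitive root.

5

φ(23) = 23 − 1 = 22 = 2 · 11.
Test candidates g = 2, 3, … against the prime factors q ∈ {2, 11} of φ(23): g is a generator iff g^(22/q) ≢ 1 for every such q.
g = 2: 2^11 ≡ 1 — hits 1, so not a primitive root.
g = 3: 3^11 ≡ 1 — hits 1, so not a primitive root.
g = 4: 4^11 ≡ 1 — hits 1, so not a primitive root.
g = 5: 5^11 ≡ 22; 5^2 ≡ 2 — none is 1, so 5 is a primitive root.
So 5 is the smallest generator of (Z/23Z)^×.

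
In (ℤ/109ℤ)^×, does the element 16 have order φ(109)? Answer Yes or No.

φ(109) = 109 − 1 = 108 = 2^2 · 3^3.
It suffices to check that the order of 16 is not a proper divisor of 108: compute 16^(108/q) for q ∈ {2, 3}.
16^54 ≡ 1 (mod 109)  [q = 2: ≡ 1 ✗]
16^36 ≡ 1 (mod 109)  [q = 3: ≡ 1 ✗]
16^54 ≡ 1 shows ord(16) | 54, strictly less than φ(109); not a primitive root.

No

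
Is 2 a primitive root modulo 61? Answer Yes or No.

Yes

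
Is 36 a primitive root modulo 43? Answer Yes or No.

φ(43) = 43 − 1 = 42 = 2 · 3 · 7.
It suffices to check that the order of 36 is not a proper divisor of 42: compute 36^(42/q) for q ∈ {2, 3, 7}.
36^21 ≡ 1 (mod 43)  [q = 2: ≡ 1 ✗]
36^14 ≡ 6 (mod 43)  [q = 3: ≢ 1 ✓]
36^6 ≡ 1 (mod 43)  [q = 7: ≡ 1 ✗]
Since 36^21 ≡ 1, the order of 36 divides 21 < 42, so 36 is not a primitive root.

No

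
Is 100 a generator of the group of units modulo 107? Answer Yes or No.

No

φ(107) = 107 − 1 = 106 = 2 · 53.
100 is a primitive root mod 107 iff 100^(φ(107)/q) ≢ 1 for every prime q | φ(107), i.e. q ∈ {2, 53}.
100^53 ≡ 1 (mod 107)  [q = 2: ≡ 1 ✗]
100^2 ≡ 49 (mod 107)  [q = 53: ≢ 1 ✓]
The check at q = 2 fails, so 100 generates a proper subgroup.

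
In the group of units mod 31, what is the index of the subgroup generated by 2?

The order of 2 must divide φ(31) = 31 − 1 = 30 = 2 · 3 · 5.
Divisors of 30: 1, 2, 3, 5, 6, 10, 15, 30.
Evaluate successive powers at the divisors of 30:
2^1 ≡ 2 (mod 31)
2^2 ≡ 4 (mod 31)
2^3 ≡ 8 (mod 31)
2^5 ≡ 1 (mod 31) ✓
The order of 2 is 5, so the subgroup it generates has 5 elements.
[(Z/31Z)^× : ⟨2⟩] = 30/5 = 6.

6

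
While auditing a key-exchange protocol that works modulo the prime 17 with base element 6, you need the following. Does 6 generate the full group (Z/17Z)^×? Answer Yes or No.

φ(17) = 17 − 1 = 16 = 2^4.
An element g generates (Z/17Z)^× iff g^(16/q) ≢ 1 (mod 17) for each prime q ∈ {2}.
6^8 ≡ 16 (mod 17)  [q = 2: ≢ 1 ✓]
Every test exponent gives a nontrivial residue, hence 6 generates the full group.

Yes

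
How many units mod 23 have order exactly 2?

φ(23) = 23 − 1 = 22 = 2 · 11.
Since (Z/23Z)^× is cyclic of order 22, the number of elements of order d is φ(d) when d | 22 and 0 otherwise.
2 | 22, and φ(2) = 2 − 1 = 1.

1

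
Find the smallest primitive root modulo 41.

6

φ(41) = 41 − 1 = 40 = 2^3 · 5.
g is a primitive root iff g^(40/q) ≢ 1 (mod 41) for each prime q ∈ {2, 5}.
g = 2: 2^20 ≡ 1 — hits 1, so not a primitive root.
g = 3: 3^20 ≡ 40; 3^8 ≡ 1 — hits 1, so not a primitive root.
g = 4: 4^20 ≡ 1 — hits 1, so not a primitive root.
g = 5: 5^20 ≡ 1 — hits 1, so not a primitive root.
g = 6: 6^20 ≡ 40; 6^8 ≡ 10 — none is 1, so 6 is a primitive root.
The smallest primitive root modulo 41 is 6.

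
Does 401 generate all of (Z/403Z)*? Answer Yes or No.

No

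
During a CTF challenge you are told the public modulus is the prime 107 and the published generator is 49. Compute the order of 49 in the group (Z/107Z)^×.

53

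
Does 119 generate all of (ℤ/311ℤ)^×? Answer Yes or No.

Yes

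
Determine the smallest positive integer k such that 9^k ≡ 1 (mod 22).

5

The order of 9 must divide φ(22) = φ(2)·φ(11) = 1·10 = 10 = 2 · 5.
Divisors of 10: 1, 2, 5, 10.
Compute 9^d (mod 22) for the divisors d until we hit 1:
9^1 ≡ 9 (mod 22)
9^2 ≡ 15 (mod 22)
9^5 ≡ 1 (mod 22) ✓
Hence ord(9) = 5.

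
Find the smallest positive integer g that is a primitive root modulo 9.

2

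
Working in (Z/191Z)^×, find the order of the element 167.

190

ord(167) | φ(191) = 191 − 1 = 190 = 2 · 5 · 19.
Divisors of 190: 1, 2, 5, 10, 19, 38, 95, 190.
Evaluate successive powers at the divisors of 190:
167^1 ≡ 167
167^2 ≡ 3
167^5 ≡ 166
167^10 ≡ 52
167^19 ≡ 142
167^38 ≡ 109
167^95 ≡ 190
167^190 ≡ 1
Hence ord(167) = 190.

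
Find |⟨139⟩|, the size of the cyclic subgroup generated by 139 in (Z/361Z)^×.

171

The order of 139 must divide φ(361) = φ(19^2) = 19·(19−1) = 342 = 2 · 3^2 · 19.
Divisors of 342: 1, 2, 3, 6, 9, 18, 19, 38, 57, 114, 171, 342.
Check 139^d mod 361 for each divisor in increasing order:
139^1 ≡ 139 (mod 361)
139^2 ≡ 188 (mod 361)
139^3 ≡ 140 (mod 361)
139^6 ≡ 106 (mod 361)
139^9 ≡ 39 (mod 361)
139^18 ≡ 77 (mod 361)
139^19 ≡ 234 (mod 361)
139^38 ≡ 245 (mod 361)
139^57 ≡ 292 (mod 361)
139^114 ≡ 68 (mod 361)
139^171 ≡ 1 (mod 361) ✓
So ord_361(139) = 171.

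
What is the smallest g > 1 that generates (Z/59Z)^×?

2

φ(59) = 59 − 1 = 58 = 2 · 29.
g is a primitive root iff g^(58/q) ≢ 1 (mod 59) for each prime q ∈ {2, 29}.
g = 2: 2^29 ≡ 58; 2^2 ≡ 4 — none is 1, so 2 is a primitive root.
So 2 is the smallest generator of (Z/59Z)^×.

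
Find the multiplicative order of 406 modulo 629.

The order of 406 must divide φ(629) = φ(17·37) = (17−1)·(37−1) = 16·36 = 576 = 2^6 · 3^2.
Divisors of 576: 1, 2, 3, 4, 6, 8, 9, 12, 16, 18, 24, 32, 36, 48, 64, 72, 96, 144, 192, 288, 576.
Test each divisor d:
406^1 ≡ 406 (mod 629)
406^2 ≡ 38 (mod 629)
406^3 ≡ 332 (mod 629)
406^4 ≡ 186 (mod 629)
406^6 ≡ 149 (mod 629)
406^8 ≡ 1 (mod 629) ✓
Therefore the multiplicative order of 406 modulo 629 is 8.

8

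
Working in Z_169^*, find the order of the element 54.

156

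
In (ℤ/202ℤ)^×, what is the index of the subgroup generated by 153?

4

By Lagrange's theorem, ord_202(153) divides φ(202) = φ(2)·φ(101) = 1·100 = 100 = 2^2 · 5^2.
Divisors of 100: 1, 2, 4, 5, 10, 20, 25, 50, 100.
Compute 153^d (mod 202) for the divisors d until we hit 1:
153^1 ≡ 153 (mod 202)
153^2 ≡ 179 (mod 202)
153^4 ≡ 125 (mod 202)
153^5 ≡ 137 (mod 202)
153^10 ≡ 185 (mod 202)
153^20 ≡ 87 (mod 202)
153^25 ≡ 1 (mod 202) ✓
The order of 153 is 25, so the subgroup it generates has 25 elements.
[(Z/202Z)^× : ⟨153⟩] = 100/25 = 4.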